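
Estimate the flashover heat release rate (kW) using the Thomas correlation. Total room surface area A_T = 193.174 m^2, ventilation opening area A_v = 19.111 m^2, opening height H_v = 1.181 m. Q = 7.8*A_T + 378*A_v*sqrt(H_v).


7.8*A_T = 1506.8
sqrt(H_v) = 1.0867
378*A_v*sqrt(H_v) = 7850.6
Q = 1506.8 + 7850.6 = 9357.3 kW

9357.3 kW


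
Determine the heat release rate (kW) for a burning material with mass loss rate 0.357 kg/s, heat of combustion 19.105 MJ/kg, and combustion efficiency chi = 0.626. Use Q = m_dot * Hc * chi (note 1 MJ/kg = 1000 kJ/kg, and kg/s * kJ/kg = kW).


Hc = 19.105 MJ/kg = 19.105 * 1000 kJ/kg = 19105 kJ/kg
Q = 0.357 kg/s * 19105 kJ/kg * 0.626 = 4269.6 kW

4269.6 kW


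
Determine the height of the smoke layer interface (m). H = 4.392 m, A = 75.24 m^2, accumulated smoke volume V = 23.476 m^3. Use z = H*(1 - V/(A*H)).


V/(A*H) = 0.071042
1 - 0.071042 = 0.92896
z = 4.392 * 0.92896 = 4.0800 m

4.0800 m


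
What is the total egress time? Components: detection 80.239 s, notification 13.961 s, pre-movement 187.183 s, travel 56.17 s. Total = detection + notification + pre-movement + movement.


Total = 80.239 + 13.961 + 187.183 + 56.17 = 337.553 s

337.553 s


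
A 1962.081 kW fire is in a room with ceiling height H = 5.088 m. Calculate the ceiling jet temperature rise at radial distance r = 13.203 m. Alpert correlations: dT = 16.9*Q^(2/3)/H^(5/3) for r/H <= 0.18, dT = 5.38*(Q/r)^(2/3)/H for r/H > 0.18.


r/H = 13.203 / 5.088 = 2.5949
r/H > 0.18, so dT = 5.38*(Q/r)^(2/3)/H
Q/r = 148.61
(Q/r)^(2/3) = 28.056
dT = 5.38 * 28.056 / 5.088 = 29.666 K

29.666 K


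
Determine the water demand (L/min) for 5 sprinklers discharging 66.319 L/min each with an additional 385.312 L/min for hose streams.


Sprinkler demand = 5 * 66.319 = 331.595 L/min
Total = 331.595 + 385.312 = 716.907 L/min

716.907 L/min


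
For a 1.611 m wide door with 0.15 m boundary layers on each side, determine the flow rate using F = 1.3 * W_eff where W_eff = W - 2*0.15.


W_eff = 1.611 - 0.30 = 1.311 m
F = 1.3 * 1.311 = 1.7043 persons/s

1.7043 persons/s


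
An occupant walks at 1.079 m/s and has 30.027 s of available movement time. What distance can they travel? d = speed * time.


d = 1.079 * 30.027 = 32.399 m

32.399 m


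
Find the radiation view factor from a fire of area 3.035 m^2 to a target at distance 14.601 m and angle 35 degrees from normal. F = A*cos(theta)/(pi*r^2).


cos(35 deg) = 0.81915
pi*r^2 = 669.75
F = 3.035 * 0.81915 / 669.75 = 0.0037120

0.0037120


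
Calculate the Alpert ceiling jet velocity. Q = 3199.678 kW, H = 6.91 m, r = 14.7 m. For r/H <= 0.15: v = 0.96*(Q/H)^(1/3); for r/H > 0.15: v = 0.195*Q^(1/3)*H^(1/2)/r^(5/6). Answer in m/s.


r/H = 14.7 / 6.91 = 2.1274
r/H > 0.15, so v = 0.195*Q^(1/3)*H^(1/2)/r^(5/6)
Q^(1/3) = 14.736
H^(1/2) = 2.6287
r^(5/6) = 9.3921
v = 0.195 * 14.736 * 2.6287 / 9.3921 = 0.80423 m/s

0.80423 m/s


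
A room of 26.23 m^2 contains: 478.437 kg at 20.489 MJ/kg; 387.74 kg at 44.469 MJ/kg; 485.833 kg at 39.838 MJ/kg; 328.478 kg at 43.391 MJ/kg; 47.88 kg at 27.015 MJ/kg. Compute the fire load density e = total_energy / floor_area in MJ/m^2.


Total energy = 478.437*20.489 + 387.74*44.469 + 485.833*39.838 + 328.478*43.391 + 47.88*27.015
= 9802.696 + 17242.41 + 19354.62 + 14252.99 + 1293.478
= 61946.19 MJ
e = 61946.19 / 26.23 = 2361.7 MJ/m^2

2361.7 MJ/m^2


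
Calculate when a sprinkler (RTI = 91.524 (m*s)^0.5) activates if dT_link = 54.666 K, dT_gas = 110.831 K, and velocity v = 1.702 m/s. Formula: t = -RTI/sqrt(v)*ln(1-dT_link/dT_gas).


dT_link/dT_gas = 0.49324
ln(1 - 0.49324) = -0.67971
t = -91.524 / sqrt(1.702) * -0.67971 = 47.685 s

47.685 s


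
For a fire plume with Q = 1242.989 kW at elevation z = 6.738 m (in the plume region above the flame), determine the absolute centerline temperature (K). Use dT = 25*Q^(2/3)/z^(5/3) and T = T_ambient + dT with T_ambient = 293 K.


Q^(2/3) = 115.61
z^(5/3) = 24.037
dT = 25 * 115.61 / 24.037 = 120.24 K
T = 293 + 120.24 = 413.24 K

413.24 K


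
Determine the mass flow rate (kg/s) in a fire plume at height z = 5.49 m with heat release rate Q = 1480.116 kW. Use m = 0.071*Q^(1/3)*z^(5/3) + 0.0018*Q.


Q^(1/3) = 11.396
z^(5/3) = 17.085
First term = 0.071 * 11.396 * 17.085 = 13.824
Second term = 0.0018 * 1480.116 = 2.6642
m = 16.489 kg/s

16.489 kg/s


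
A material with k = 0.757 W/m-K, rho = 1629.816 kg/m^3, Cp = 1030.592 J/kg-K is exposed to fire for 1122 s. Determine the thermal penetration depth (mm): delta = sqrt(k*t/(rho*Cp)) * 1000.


alpha = 0.757 / (1629.816 * 1030.592) = 4.5068e-07 m^2/s
alpha * t = 0.00050567
delta = sqrt(0.00050567) * 1000 = 22.487 mm

22.487 mm


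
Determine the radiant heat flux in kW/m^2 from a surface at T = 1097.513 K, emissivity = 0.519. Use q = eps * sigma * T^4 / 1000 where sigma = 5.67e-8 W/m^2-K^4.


T^4 = 1.4509e+12
q = 0.519 * 5.67e-8 * 1.4509e+12 / 1000 = 42.696 kW/m^2

42.696 kW/m^2


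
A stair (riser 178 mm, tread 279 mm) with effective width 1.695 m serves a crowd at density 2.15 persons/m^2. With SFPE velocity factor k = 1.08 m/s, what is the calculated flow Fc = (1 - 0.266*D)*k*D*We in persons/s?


1 - 0.266*D = 1 - 0.266*2.15 = 0.42810
Fs = 0.42810 * 1.08 * 2.15 = 0.99405 persons/(s*m)
Fc = 0.99405 * 1.695 = 1.6849 persons/s

1.6849 persons/s


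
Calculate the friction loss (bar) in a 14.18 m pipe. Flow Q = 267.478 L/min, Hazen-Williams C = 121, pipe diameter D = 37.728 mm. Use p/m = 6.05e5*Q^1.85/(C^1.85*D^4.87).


Q^1.85 = 30937
C^1.85 = 7131.0
D^4.87 = 4.7682e+07
p/m = 0.055047 bar/m
p_total = 0.055047 * 14.18 = 0.78056 bar

0.78056 bar


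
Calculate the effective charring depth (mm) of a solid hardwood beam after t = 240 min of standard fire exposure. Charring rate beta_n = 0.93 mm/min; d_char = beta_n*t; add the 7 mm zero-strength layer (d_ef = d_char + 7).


d_char = 0.93 * 240 = 223.2 mm
d_ef = 223.2 + 1.0*7 = 230.2 mm

230.2 mm


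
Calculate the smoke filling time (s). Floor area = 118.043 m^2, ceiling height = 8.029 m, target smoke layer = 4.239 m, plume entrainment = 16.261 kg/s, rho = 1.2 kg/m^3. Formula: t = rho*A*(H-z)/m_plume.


H - z = 3.79 m
t = 1.2 * 118.043 * 3.79 / 16.261 = 33.015 s

33.015 s


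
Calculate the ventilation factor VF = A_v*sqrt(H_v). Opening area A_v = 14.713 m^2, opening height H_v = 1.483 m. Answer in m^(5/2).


sqrt(H_v) = 1.2178
VF = 14.713 * 1.2178 = 17.917 m^(5/2)

17.917 m^(5/2)


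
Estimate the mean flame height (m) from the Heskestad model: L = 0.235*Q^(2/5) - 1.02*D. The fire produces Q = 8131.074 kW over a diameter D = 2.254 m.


Q^(2/5) = 36.649
0.235 * Q^(2/5) = 8.6125
1.02 * D = 2.2991
L = 6.3134 m

6.3134 m


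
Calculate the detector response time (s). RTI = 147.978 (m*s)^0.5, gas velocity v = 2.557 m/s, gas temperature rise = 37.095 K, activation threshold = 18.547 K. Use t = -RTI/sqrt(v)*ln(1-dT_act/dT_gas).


dT_act/dT_gas = 0.49999
ln(1 - 0.49999) = -0.69312
t = -147.978 / sqrt(2.557) * -0.69312 = 64.142 s

64.142 s


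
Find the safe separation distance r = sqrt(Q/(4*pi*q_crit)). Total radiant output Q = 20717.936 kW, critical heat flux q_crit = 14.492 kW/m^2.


4*pi*q_crit = 182.11
Q/(4*pi*q_crit) = 113.76
r = sqrt(113.76) = 10.666 m

10.666 m


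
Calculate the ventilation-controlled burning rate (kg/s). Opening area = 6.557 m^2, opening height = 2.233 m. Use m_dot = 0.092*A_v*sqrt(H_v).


sqrt(H_v) = 1.4943
m_dot = 0.092 * 6.557 * 1.4943 = 0.90144 kg/s

0.90144 kg/s


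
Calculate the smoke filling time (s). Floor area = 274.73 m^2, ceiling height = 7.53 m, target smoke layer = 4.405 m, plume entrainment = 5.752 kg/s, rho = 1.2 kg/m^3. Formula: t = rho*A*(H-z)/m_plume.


H - z = 3.125 m
t = 1.2 * 274.73 * 3.125 / 5.752 = 179.11 s

179.11 s


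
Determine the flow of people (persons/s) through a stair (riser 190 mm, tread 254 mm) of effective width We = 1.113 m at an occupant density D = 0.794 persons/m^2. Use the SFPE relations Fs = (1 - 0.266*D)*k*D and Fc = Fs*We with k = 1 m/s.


1 - 0.266*D = 1 - 0.266*0.794 = 0.78880
Fs = 0.78880 * 1 * 0.794 = 0.62630 persons/(s*m)
Fc = 0.62630 * 1.113 = 0.69708 persons/s

0.69708 persons/s


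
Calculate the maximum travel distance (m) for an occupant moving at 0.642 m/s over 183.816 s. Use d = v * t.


d = 0.642 * 183.816 = 118.01 m

118.01 m


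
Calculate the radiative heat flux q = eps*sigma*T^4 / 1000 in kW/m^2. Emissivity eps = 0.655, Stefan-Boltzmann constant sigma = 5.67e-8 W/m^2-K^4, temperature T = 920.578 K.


T^4 = 7.1819e+11
q = 0.655 * 5.67e-8 * 7.1819e+11 / 1000 = 26.673 kW/m^2

26.673 kW/m^2


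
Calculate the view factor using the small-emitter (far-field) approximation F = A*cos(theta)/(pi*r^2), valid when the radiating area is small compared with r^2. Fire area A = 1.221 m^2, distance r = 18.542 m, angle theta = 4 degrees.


cos(4 deg) = 0.99756
pi*r^2 = 1080.1
F = 1.221 * 0.99756 / 1080.1 = 0.0011277

0.0011277


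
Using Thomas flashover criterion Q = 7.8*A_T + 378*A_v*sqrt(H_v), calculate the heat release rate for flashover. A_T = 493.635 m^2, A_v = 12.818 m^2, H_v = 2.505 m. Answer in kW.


7.8*A_T = 3850.353
sqrt(H_v) = 1.5827
378*A_v*sqrt(H_v) = 7668.6
Q = 3850.353 + 7668.6 = 11519 kW

11519 kW


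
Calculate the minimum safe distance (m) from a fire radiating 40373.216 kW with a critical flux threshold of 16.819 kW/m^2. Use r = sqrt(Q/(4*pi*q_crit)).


4*pi*q_crit = 211.35
Q/(4*pi*q_crit) = 191.02
r = sqrt(191.02) = 13.821 m

13.821 m


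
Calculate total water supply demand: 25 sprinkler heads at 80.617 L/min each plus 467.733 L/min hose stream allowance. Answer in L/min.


Sprinkler demand = 25 * 80.617 = 2015.425 L/min
Total = 2015.425 + 467.733 = 2483.158 L/min

2483.158 L/min


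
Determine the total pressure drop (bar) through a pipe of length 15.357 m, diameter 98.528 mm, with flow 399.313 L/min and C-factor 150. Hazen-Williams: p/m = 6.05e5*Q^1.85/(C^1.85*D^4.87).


Q^1.85 = 64928
C^1.85 = 10611
D^4.87 = 5.1125e+09
p/m = 0.00072407 bar/m
p_total = 0.00072407 * 15.357 = 0.011120 bar

0.011120 bar


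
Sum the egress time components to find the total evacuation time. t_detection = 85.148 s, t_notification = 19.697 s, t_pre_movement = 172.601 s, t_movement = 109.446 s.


Total = 85.148 + 19.697 + 172.601 + 109.446 = 386.892 s

386.892 s


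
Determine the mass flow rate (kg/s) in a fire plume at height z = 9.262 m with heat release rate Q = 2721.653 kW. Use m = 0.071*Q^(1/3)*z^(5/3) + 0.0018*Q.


Q^(1/3) = 13.962
z^(5/3) = 40.848
First term = 0.071 * 13.962 * 40.848 = 40.493
Second term = 0.0018 * 2721.653 = 4.8990
m = 45.392 kg/s

45.392 kg/s


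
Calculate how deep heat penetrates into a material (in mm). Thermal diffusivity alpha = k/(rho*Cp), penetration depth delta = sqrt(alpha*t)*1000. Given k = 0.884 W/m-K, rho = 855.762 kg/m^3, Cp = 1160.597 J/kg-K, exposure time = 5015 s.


alpha = 0.884 / (855.762 * 1160.597) = 8.9006e-07 m^2/s
alpha * t = 0.0044636
delta = sqrt(0.0044636) * 1000 = 66.810 mm

66.810 mm


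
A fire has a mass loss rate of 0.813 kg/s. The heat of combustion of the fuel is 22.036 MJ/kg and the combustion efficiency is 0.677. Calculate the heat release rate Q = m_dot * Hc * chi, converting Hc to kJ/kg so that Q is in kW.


Hc = 22.036 MJ/kg = 22.036 * 1000 kJ/kg = 22036 kJ/kg
Q = 0.813 kg/s * 22036 kJ/kg * 0.677 = 12129 kW

12129 kW


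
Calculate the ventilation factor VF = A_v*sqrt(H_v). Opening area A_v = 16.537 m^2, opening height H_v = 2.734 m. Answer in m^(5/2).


sqrt(H_v) = 1.6535
VF = 16.537 * 1.6535 = 27.344 m^(5/2)

27.344 m^(5/2)


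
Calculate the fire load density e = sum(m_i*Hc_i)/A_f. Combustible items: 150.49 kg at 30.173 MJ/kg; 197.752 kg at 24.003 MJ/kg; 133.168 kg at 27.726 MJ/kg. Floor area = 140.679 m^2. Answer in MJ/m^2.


Total energy = 150.49*30.173 + 197.752*24.003 + 133.168*27.726
= 4540.735 + 4746.641 + 3692.216
= 12979.59 MJ
e = 12979.59 / 140.679 = 92.264 MJ/m^2

92.264 MJ/m^2


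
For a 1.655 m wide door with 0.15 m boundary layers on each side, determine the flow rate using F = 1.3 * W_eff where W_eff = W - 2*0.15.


W_eff = 1.655 - 0.30 = 1.355 m
F = 1.3 * 1.355 = 1.7615 persons/s

1.7615 persons/s


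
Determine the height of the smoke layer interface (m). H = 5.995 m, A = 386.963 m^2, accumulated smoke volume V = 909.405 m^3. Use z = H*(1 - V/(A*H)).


V/(A*H) = 0.39201
1 - 0.39201 = 0.60799
z = 5.995 * 0.60799 = 3.6449 m

3.6449 m


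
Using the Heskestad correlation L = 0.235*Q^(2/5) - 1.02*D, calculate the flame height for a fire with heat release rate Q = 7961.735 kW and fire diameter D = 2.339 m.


Q^(2/5) = 36.342
0.235 * Q^(2/5) = 8.5403
1.02 * D = 2.3858
L = 6.1545 m

6.1545 m


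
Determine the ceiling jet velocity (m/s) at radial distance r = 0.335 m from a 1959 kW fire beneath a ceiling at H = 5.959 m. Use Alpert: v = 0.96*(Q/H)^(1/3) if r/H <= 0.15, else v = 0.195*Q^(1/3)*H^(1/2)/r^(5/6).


r/H = 0.335 / 5.959 = 0.056217
r/H <= 0.15, so v = 0.96*(Q/H)^(1/3)
Q/H = 328.75
(Q/H)^(1/3) = 6.9017
v = 0.96 * 6.9017 = 6.6256 m/s

6.6256 m/s


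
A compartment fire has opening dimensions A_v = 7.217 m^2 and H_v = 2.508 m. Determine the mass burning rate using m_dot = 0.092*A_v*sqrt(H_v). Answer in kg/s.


sqrt(H_v) = 1.5837
m_dot = 0.092 * 7.217 * 1.5837 = 1.0515 kg/s

1.0515 kg/s


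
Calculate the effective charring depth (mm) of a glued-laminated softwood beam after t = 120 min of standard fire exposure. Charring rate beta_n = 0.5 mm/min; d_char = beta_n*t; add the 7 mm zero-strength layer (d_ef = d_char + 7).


d_char = 0.5 * 120 = 60 mm
d_ef = 60 + 1.0*7 = 67 mm

67 mm


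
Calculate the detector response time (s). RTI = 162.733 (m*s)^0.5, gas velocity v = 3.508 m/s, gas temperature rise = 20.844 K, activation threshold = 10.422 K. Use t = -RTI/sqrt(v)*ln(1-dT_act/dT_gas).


dT_act/dT_gas = 0.5
ln(1 - 0.5) = -0.69315
t = -162.733 / sqrt(3.508) * -0.69315 = 60.224 s

60.224 s


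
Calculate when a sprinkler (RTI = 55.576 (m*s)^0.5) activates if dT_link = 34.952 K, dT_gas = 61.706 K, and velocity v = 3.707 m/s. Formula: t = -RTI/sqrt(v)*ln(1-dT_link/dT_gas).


dT_link/dT_gas = 0.56643
ln(1 - 0.56643) = -0.83570
t = -55.576 / sqrt(3.707) * -0.83570 = 24.123 s

24.123 s


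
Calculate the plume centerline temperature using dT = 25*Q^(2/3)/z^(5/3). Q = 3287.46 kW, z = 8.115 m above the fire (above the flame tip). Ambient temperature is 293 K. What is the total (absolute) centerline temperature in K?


Q^(2/3) = 221.09
z^(5/3) = 32.770
dT = 25 * 221.09 / 32.770 = 168.67 K
T = 293 + 168.67 = 461.67 K

461.67 K


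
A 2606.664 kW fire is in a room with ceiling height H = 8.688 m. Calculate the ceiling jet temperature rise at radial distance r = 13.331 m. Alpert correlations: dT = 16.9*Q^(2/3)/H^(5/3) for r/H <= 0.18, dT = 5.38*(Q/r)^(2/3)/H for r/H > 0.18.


r/H = 13.331 / 8.688 = 1.5344
r/H > 0.18, so dT = 5.38*(Q/r)^(2/3)/H
Q/r = 195.53
(Q/r)^(2/3) = 33.688
dT = 5.38 * 33.688 / 8.688 = 20.861 K

20.861 K


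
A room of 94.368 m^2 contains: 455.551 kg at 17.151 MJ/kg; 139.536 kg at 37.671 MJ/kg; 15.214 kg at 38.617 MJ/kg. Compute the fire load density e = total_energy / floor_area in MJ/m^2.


Total energy = 455.551*17.151 + 139.536*37.671 + 15.214*38.617
= 7813.155 + 5256.461 + 587.5190
= 13657.13 MJ
e = 13657.13 / 94.368 = 144.72 MJ/m^2

144.72 MJ/m^2


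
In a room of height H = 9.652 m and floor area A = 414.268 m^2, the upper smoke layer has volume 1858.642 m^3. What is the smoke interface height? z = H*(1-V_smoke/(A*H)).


V/(A*H) = 0.46483
1 - 0.46483 = 0.53517
z = 9.652 * 0.53517 = 5.1654 m

5.1654 m


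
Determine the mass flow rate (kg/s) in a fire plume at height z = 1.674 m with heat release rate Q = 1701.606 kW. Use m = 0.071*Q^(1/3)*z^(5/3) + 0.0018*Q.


Q^(1/3) = 11.939
z^(5/3) = 2.3601
First term = 0.071 * 11.939 * 2.3601 = 2.0005
Second term = 0.0018 * 1701.606 = 3.0629
m = 5.0634 kg/s

5.0634 kg/s


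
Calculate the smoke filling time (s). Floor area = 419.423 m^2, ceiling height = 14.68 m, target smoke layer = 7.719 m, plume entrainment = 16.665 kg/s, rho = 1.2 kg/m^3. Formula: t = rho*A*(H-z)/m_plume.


H - z = 6.961 m
t = 1.2 * 419.423 * 6.961 / 16.665 = 210.23 s

210.23 s


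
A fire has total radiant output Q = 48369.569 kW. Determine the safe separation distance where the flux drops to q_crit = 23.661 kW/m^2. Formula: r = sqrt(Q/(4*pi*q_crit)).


4*pi*q_crit = 297.33
Q/(4*pi*q_crit) = 162.68
r = sqrt(162.68) = 12.755 m

12.755 m


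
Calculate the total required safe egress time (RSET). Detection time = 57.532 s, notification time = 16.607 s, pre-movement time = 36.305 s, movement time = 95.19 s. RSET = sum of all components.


Total = 57.532 + 16.607 + 36.305 + 95.19 = 205.634 s

205.634 s


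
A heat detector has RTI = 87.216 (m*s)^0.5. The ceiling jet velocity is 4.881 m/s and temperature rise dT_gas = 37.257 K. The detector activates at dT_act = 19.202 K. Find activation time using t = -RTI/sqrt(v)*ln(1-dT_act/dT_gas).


dT_act/dT_gas = 0.51539
ln(1 - 0.51539) = -0.72442
t = -87.216 / sqrt(4.881) * -0.72442 = 28.598 s

28.598 s


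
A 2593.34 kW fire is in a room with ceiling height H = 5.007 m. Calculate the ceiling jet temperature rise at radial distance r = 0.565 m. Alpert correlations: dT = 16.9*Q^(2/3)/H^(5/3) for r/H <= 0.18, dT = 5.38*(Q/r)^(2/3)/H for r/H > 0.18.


r/H = 0.565 / 5.007 = 0.11284
r/H <= 0.18, so dT = 16.9*Q^(2/3)/H^(5/3)
Q^(2/3) = 188.76
H^(5/3) = 14.654
dT = 16.9 * 188.76 / 14.654 = 217.69 K

217.69 K


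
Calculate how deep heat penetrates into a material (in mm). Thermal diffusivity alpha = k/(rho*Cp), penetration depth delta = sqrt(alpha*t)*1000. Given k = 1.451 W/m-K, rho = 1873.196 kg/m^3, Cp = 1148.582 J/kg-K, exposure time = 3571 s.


alpha = 1.451 / (1873.196 * 1148.582) = 6.7441e-07 m^2/s
alpha * t = 0.0024083
delta = sqrt(0.0024083) * 1000 = 49.075 mm

49.075 mm


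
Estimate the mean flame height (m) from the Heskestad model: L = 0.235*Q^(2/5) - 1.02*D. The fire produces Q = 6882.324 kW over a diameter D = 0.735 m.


Q^(2/5) = 34.284
0.235 * Q^(2/5) = 8.0568
1.02 * D = 0.74970
L = 7.3071 m

7.3071 m


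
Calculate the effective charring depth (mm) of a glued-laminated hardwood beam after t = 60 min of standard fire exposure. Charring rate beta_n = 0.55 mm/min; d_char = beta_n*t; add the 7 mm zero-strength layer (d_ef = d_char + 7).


d_char = 0.55 * 60 = 33 mm
d_ef = 33 + 1.0*7 = 40 mm

40 mm


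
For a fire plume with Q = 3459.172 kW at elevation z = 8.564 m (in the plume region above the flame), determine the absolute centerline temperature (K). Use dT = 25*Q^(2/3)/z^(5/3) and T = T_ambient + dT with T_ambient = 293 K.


Q^(2/3) = 228.73
z^(5/3) = 35.848
dT = 25 * 228.73 / 35.848 = 159.51 K
T = 293 + 159.51 = 452.51 K

452.51 K


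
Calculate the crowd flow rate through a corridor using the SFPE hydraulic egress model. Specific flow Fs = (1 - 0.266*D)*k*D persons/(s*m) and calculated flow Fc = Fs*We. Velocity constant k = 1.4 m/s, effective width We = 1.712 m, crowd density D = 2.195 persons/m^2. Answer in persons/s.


1 - 0.266*D = 1 - 0.266*2.195 = 0.41613
Fs = 0.41613 * 1.4 * 2.195 = 1.2788 persons/(s*m)
Fc = 1.2788 * 1.712 = 2.1892 persons/s

2.1892 persons/s


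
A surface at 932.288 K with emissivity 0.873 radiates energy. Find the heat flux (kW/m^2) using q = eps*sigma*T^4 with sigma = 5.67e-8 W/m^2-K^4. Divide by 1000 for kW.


T^4 = 7.5544e+11
q = 0.873 * 5.67e-8 * 7.5544e+11 / 1000 = 37.394 kW/m^2

37.394 kW/m^2


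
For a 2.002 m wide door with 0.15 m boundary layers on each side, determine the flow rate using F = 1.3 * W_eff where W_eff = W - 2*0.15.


W_eff = 2.002 - 0.30 = 1.702 m
F = 1.3 * 1.702 = 2.2126 persons/s

2.2126 persons/s


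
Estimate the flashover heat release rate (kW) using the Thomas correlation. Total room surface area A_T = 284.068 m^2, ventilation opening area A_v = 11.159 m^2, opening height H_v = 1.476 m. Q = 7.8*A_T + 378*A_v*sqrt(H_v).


7.8*A_T = 2215.7
sqrt(H_v) = 1.2149
378*A_v*sqrt(H_v) = 5124.6
Q = 2215.7 + 5124.6 = 7340.3 kW

7340.3 kW


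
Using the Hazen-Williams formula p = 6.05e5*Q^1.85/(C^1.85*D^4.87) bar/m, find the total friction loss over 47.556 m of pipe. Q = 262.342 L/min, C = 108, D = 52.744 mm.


Q^1.85 = 29847
C^1.85 = 5778.8
D^4.87 = 2.4377e+08
p/m = 0.012819 bar/m
p_total = 0.012819 * 47.556 = 0.60961 bar

0.60961 bar


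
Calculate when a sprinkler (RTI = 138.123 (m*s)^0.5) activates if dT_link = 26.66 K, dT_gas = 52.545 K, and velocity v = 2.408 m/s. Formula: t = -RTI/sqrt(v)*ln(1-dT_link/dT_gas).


dT_link/dT_gas = 0.50737
ln(1 - 0.50737) = -0.70801
t = -138.123 / sqrt(2.408) * -0.70801 = 63.019 s

63.019 s


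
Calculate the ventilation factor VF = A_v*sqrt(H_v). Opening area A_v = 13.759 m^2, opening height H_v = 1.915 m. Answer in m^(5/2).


sqrt(H_v) = 1.3838
VF = 13.759 * 1.3838 = 19.040 m^(5/2)

19.040 m^(5/2)


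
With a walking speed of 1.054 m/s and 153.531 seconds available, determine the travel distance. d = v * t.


d = 1.054 * 153.531 = 161.82 m

161.82 m


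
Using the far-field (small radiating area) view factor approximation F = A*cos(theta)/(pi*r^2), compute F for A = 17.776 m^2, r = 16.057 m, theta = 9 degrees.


cos(9 deg) = 0.98769
pi*r^2 = 809.99
F = 17.776 * 0.98769 / 809.99 = 0.021676

0.021676


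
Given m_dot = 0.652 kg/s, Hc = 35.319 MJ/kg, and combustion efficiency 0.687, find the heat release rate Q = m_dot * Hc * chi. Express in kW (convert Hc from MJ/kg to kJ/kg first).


Hc = 35.319 MJ/kg = 35.319 * 1000 kJ/kg = 35319 kJ/kg
Q = 0.652 kg/s * 35319 kJ/kg * 0.687 = 15820 kW

15820 kW


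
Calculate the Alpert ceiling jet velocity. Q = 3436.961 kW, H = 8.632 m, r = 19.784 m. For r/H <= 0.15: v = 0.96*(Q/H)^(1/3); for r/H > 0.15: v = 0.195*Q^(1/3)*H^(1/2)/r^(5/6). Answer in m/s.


r/H = 19.784 / 8.632 = 2.2919
r/H > 0.15, so v = 0.195*Q^(1/3)*H^(1/2)/r^(5/6)
Q^(1/3) = 15.091
H^(1/2) = 2.9380
r^(5/6) = 12.030
v = 0.195 * 15.091 * 2.9380 / 12.030 = 0.71871 m/s

0.71871 m/s


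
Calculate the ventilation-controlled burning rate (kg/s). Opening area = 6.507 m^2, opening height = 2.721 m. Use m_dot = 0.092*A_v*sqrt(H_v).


sqrt(H_v) = 1.6495
m_dot = 0.092 * 6.507 * 1.6495 = 0.98749 kg/s

0.98749 kg/s


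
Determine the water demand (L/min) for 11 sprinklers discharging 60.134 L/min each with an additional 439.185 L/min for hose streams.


Sprinkler demand = 11 * 60.134 = 661.474 L/min
Total = 661.474 + 439.185 = 1100.659 L/min

1100.659 L/min


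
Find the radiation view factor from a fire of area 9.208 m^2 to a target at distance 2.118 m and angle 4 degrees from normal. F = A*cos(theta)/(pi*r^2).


cos(4 deg) = 0.99756
pi*r^2 = 14.093
F = 9.208 * 0.99756 / 14.093 = 0.65178

0.65178


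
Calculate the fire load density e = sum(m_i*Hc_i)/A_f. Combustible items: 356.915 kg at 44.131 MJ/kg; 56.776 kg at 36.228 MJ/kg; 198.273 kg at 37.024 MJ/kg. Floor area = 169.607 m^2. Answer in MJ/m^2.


Total energy = 356.915*44.131 + 56.776*36.228 + 198.273*37.024
= 15751.02 + 2056.881 + 7340.860
= 25148.76 MJ
e = 25148.76 / 169.607 = 148.28 MJ/m^2

148.28 MJ/m^2


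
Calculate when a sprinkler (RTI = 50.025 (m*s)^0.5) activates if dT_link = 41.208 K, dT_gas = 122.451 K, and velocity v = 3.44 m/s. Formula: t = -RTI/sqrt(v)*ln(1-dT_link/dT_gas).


dT_link/dT_gas = 0.33653
ln(1 - 0.33653) = -0.41027
t = -50.025 / sqrt(3.44) * -0.41027 = 11.066 s

11.066 s


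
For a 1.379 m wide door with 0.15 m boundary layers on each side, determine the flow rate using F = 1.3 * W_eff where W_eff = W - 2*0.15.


W_eff = 1.379 - 0.30 = 1.079 m
F = 1.3 * 1.079 = 1.4027 persons/s

1.4027 persons/s


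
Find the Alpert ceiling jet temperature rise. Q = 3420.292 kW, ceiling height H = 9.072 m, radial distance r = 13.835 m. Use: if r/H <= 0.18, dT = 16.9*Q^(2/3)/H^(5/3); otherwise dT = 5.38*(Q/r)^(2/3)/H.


r/H = 13.835 / 9.072 = 1.5250
r/H > 0.18, so dT = 5.38*(Q/r)^(2/3)/H
Q/r = 247.22
(Q/r)^(2/3) = 39.390
dT = 5.38 * 39.390 / 9.072 = 23.360 K

23.360 K


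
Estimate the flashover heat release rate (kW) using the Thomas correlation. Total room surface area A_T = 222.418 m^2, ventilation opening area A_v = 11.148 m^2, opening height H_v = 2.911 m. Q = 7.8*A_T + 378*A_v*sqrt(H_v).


7.8*A_T = 1734.9
sqrt(H_v) = 1.7062
378*A_v*sqrt(H_v) = 7189.7
Q = 1734.9 + 7189.7 = 8924.5 kW

8924.5 kW


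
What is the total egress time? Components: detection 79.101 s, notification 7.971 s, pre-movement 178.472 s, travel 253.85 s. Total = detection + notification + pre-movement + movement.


Total = 79.101 + 7.971 + 178.472 + 253.85 = 519.394 s

519.394 s


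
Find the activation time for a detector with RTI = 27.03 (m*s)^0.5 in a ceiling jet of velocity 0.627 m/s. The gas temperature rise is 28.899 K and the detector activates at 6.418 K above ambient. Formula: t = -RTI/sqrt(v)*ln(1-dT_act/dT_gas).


dT_act/dT_gas = 0.22208
ln(1 - 0.22208) = -0.25114
t = -27.03 / sqrt(0.627) * -0.25114 = 8.5728 s

8.5728 s


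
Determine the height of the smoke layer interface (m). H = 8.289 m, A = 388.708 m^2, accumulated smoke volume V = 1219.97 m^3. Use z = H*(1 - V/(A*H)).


V/(A*H) = 0.37864
1 - 0.37864 = 0.62136
z = 8.289 * 0.62136 = 5.1505 m

5.1505 m


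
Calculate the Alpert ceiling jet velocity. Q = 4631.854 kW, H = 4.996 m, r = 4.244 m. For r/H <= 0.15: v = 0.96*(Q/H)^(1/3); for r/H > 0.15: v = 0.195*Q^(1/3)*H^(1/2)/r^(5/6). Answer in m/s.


r/H = 4.244 / 4.996 = 0.84948
r/H > 0.15, so v = 0.195*Q^(1/3)*H^(1/2)/r^(5/6)
Q^(1/3) = 16.669
H^(1/2) = 2.2352
r^(5/6) = 3.3354
v = 0.195 * 16.669 * 2.2352 / 3.3354 = 2.1783 m/s

2.1783 m/s


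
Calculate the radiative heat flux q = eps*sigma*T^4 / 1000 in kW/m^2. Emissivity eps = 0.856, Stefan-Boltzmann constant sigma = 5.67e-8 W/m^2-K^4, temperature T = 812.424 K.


T^4 = 4.3564e+11
q = 0.856 * 5.67e-8 * 4.3564e+11 / 1000 = 21.144 kW/m^2

21.144 kW/m^2


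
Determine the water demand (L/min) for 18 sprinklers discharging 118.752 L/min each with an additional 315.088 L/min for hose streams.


Sprinkler demand = 18 * 118.752 = 2137.536 L/min
Total = 2137.536 + 315.088 = 2452.624 L/min

2452.624 L/min


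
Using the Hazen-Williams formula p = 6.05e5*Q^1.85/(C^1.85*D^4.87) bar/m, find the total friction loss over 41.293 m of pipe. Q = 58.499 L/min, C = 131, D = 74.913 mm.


Q^1.85 = 1858.8
C^1.85 = 8259.5
D^4.87 = 1.3462e+09
p/m = 0.00010114 bar/m
p_total = 0.00010114 * 41.293 = 0.0041765 bar

0.0041765 bar


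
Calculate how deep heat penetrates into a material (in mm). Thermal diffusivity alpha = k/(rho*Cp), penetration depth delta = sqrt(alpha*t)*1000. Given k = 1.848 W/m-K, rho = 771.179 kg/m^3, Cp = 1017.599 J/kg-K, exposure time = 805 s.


alpha = 1.848 / (771.179 * 1017.599) = 2.3549e-06 m^2/s
alpha * t = 0.0018957
delta = sqrt(0.0018957) * 1000 = 43.539 mm

43.539 mm


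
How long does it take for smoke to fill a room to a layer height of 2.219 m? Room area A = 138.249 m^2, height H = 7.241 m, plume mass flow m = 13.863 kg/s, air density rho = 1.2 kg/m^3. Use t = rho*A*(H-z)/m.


H - z = 5.022 m
t = 1.2 * 138.249 * 5.022 / 13.863 = 60.098 s

60.098 s


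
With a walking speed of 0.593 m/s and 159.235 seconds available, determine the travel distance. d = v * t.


d = 0.593 * 159.235 = 94.426 m

94.426 m


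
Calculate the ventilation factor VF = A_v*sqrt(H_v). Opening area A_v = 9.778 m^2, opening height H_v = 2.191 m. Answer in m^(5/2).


sqrt(H_v) = 1.4802
VF = 9.778 * 1.4802 = 14.473 m^(5/2)

14.473 m^(5/2)


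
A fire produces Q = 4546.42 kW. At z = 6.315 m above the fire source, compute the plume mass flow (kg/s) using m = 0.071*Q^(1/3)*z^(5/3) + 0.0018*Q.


Q^(1/3) = 16.566
z^(5/3) = 21.575
First term = 0.071 * 16.566 * 21.575 = 25.377
Second term = 0.0018 * 4546.42 = 8.1836
m = 33.560 kg/s

33.560 kg/s


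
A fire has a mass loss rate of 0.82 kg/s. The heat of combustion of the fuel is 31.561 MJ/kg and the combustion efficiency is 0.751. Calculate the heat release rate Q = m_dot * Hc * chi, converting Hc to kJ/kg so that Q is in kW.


Hc = 31.561 MJ/kg = 31.561 * 1000 kJ/kg = 31561 kJ/kg
Q = 0.82 kg/s * 31561 kJ/kg * 0.751 = 19436 kW

19436 kW


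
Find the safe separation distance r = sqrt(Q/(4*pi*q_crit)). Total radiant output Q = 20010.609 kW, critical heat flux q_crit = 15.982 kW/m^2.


4*pi*q_crit = 200.84
Q/(4*pi*q_crit) = 99.637
r = sqrt(99.637) = 9.9818 m

9.9818 m


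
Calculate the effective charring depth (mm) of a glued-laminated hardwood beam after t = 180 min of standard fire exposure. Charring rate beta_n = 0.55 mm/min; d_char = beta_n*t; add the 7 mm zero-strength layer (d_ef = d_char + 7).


d_char = 0.55 * 180 = 99 mm
d_ef = 99 + 1.0*7 = 106 mm

106 mm


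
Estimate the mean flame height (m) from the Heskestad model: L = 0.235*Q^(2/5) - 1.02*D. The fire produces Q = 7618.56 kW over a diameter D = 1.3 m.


Q^(2/5) = 35.707
0.235 * Q^(2/5) = 8.3911
1.02 * D = 1.326
L = 7.0651 m

7.0651 m


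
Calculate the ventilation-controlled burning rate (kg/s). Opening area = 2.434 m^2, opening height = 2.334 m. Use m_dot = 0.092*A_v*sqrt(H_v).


sqrt(H_v) = 1.5277
m_dot = 0.092 * 2.434 * 1.5277 = 0.34210 kg/s

0.34210 kg/s


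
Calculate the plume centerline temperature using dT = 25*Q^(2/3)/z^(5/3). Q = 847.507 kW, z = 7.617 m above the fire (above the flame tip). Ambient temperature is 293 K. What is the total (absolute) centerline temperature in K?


Q^(2/3) = 89.556
z^(5/3) = 29.488
dT = 25 * 89.556 / 29.488 = 75.927 K
T = 293 + 75.927 = 368.93 K

368.93 K


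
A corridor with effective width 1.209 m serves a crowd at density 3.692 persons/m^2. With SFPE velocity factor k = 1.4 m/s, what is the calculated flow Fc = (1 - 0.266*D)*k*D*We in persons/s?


1 - 0.266*D = 1 - 0.266*3.692 = 0.017928
Fs = 0.017928 * 1.4 * 3.692 = 0.092666 persons/(s*m)
Fc = 0.092666 * 1.209 = 0.11203 persons/s

0.11203 persons/s


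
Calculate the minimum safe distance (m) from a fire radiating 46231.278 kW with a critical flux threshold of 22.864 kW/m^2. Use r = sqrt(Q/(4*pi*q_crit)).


4*pi*q_crit = 287.32
Q/(4*pi*q_crit) = 160.91
r = sqrt(160.91) = 12.685 m

12.685 m


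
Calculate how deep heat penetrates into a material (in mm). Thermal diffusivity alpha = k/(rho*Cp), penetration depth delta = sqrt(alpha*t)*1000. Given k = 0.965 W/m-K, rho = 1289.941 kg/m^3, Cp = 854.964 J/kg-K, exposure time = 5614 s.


alpha = 0.965 / (1289.941 * 854.964) = 8.7500e-07 m^2/s
alpha * t = 0.0049123
delta = sqrt(0.0049123) * 1000 = 70.088 mm

70.088 mm


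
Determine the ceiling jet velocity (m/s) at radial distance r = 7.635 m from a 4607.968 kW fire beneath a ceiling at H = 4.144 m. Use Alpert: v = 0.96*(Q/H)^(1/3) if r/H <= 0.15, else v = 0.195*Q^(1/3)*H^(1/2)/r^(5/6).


r/H = 7.635 / 4.144 = 1.8424
r/H > 0.15, so v = 0.195*Q^(1/3)*H^(1/2)/r^(5/6)
Q^(1/3) = 16.641
H^(1/2) = 2.0357
r^(5/6) = 5.4409
v = 0.195 * 16.641 * 2.0357 / 5.4409 = 1.2141 m/s

1.2141 m/s


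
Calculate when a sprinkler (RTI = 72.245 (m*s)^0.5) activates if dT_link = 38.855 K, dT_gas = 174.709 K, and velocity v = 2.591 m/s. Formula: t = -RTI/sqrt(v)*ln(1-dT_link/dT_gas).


dT_link/dT_gas = 0.22240
ln(1 - 0.22240) = -0.25154
t = -72.245 / sqrt(2.591) * -0.25154 = 11.290 s

11.290 s


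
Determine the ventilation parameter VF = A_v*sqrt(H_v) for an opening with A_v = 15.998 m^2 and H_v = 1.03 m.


sqrt(H_v) = 1.0149
VF = 15.998 * 1.0149 = 16.236 m^(5/2)

16.236 m^(5/2)


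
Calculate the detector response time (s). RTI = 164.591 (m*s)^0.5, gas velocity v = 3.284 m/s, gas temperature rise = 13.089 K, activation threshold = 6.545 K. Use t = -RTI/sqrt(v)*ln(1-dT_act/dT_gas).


dT_act/dT_gas = 0.50004
ln(1 - 0.50004) = -0.69322
t = -164.591 / sqrt(3.284) * -0.69322 = 62.962 s

62.962 s


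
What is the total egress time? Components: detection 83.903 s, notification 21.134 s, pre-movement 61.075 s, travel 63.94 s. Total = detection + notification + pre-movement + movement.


Total = 83.903 + 21.134 + 61.075 + 63.94 = 230.052 s

230.052 s


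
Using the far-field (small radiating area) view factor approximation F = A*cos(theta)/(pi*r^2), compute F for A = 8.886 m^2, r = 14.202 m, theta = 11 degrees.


cos(11 deg) = 0.98163
pi*r^2 = 633.65
F = 8.886 * 0.98163 / 633.65 = 0.013766

0.013766


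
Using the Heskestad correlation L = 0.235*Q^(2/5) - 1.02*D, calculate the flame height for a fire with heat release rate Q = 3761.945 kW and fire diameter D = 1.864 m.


Q^(2/5) = 26.926
0.235 * Q^(2/5) = 6.3275
1.02 * D = 1.9013
L = 4.4262 m

4.4262 m


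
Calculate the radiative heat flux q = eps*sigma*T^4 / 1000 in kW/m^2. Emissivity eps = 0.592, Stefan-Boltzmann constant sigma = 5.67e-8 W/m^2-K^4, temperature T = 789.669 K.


T^4 = 3.8885e+11
q = 0.592 * 5.67e-8 * 3.8885e+11 / 1000 = 13.052 kW/m^2

13.052 kW/m^2


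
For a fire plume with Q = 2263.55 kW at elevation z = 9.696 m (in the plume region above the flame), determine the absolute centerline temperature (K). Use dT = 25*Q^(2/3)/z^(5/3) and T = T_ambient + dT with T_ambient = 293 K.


Q^(2/3) = 172.40
z^(5/3) = 44.088
dT = 25 * 172.40 / 44.088 = 97.757 K
T = 293 + 97.757 = 390.76 K

390.76 K


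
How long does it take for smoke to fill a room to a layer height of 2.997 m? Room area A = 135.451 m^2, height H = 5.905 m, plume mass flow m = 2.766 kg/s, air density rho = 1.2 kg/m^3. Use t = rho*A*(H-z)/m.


H - z = 2.908 m
t = 1.2 * 135.451 * 2.908 / 2.766 = 170.89 s

170.89 s


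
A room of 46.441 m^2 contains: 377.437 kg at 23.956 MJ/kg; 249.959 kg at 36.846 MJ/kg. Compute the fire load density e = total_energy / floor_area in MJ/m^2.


Total energy = 377.437*23.956 + 249.959*36.846
= 9041.881 + 9209.989
= 18251.87 MJ
e = 18251.87 / 46.441 = 393.01 MJ/m^2

393.01 MJ/m^2


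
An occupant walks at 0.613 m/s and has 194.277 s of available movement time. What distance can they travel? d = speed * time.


d = 0.613 * 194.277 = 119.09 m

119.09 m


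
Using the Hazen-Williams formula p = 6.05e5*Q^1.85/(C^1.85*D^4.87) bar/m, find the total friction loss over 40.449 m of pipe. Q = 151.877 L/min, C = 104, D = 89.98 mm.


Q^1.85 = 10858
C^1.85 = 5389.0
D^4.87 = 3.2862e+09
p/m = 0.00037095 bar/m
p_total = 0.00037095 * 40.449 = 0.015004 bar

0.015004 bar


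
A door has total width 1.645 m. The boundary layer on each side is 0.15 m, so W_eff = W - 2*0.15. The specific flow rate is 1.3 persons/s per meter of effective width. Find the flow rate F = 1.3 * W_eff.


W_eff = 1.645 - 0.30 = 1.345 m
F = 1.3 * 1.345 = 1.7485 persons/s

1.7485 persons/s


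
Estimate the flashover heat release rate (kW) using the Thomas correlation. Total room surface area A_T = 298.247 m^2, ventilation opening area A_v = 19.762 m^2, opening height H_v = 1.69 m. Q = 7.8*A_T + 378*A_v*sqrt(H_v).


7.8*A_T = 2326.3
sqrt(H_v) = 1.3
378*A_v*sqrt(H_v) = 9711.0
Q = 2326.3 + 9711.0 = 12037 kW

12037 kW


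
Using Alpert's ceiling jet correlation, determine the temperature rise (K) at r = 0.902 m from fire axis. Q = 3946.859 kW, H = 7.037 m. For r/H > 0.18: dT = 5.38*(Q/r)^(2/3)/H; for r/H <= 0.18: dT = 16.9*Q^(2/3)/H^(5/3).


r/H = 0.902 / 7.037 = 0.12818
r/H <= 0.18, so dT = 16.9*Q^(2/3)/H^(5/3)
Q^(2/3) = 249.75
H^(5/3) = 25.841
dT = 16.9 * 249.75 / 25.841 = 163.33 K

163.33 K


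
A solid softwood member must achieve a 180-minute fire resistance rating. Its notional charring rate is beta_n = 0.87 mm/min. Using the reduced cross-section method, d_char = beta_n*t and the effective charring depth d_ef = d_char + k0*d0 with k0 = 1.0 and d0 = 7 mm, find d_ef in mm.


d_char = 0.87 * 180 = 156.6 mm
d_ef = 156.6 + 1.0*7 = 163.6 mm

163.6 mm


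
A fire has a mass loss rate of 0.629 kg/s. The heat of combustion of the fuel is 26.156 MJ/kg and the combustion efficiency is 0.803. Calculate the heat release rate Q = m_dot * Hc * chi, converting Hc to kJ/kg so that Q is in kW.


Hc = 26.156 MJ/kg = 26.156 * 1000 kJ/kg = 26156 kJ/kg
Q = 0.629 kg/s * 26156 kJ/kg * 0.803 = 13211 kW

13211 kW


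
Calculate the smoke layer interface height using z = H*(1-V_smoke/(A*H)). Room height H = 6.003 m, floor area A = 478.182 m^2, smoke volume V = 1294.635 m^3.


V/(A*H) = 0.45101
1 - 0.45101 = 0.54899
z = 6.003 * 0.54899 = 3.2956 m

3.2956 m


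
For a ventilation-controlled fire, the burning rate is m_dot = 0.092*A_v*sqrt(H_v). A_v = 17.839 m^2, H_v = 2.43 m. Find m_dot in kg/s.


sqrt(H_v) = 1.5588
m_dot = 0.092 * 17.839 * 1.5588 = 2.5584 kg/s

2.5584 kg/s


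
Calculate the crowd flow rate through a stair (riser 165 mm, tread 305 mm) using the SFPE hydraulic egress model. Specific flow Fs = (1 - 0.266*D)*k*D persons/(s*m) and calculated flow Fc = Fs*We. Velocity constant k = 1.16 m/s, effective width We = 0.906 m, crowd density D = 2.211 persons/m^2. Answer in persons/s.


1 - 0.266*D = 1 - 0.266*2.211 = 0.41187
Fs = 0.41187 * 1.16 * 2.211 = 1.0564 persons/(s*m)
Fc = 1.0564 * 0.906 = 0.95706 persons/s

0.95706 persons/s


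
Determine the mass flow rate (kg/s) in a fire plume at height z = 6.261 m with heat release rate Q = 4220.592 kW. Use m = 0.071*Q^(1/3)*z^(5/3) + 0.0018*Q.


Q^(1/3) = 16.161
z^(5/3) = 21.269
First term = 0.071 * 16.161 * 21.269 = 24.404
Second term = 0.0018 * 4220.592 = 7.5971
m = 32.001 kg/s

32.001 kg/s


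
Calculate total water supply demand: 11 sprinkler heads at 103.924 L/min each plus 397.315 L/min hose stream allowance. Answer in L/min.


Sprinkler demand = 11 * 103.924 = 1143.164 L/min
Total = 1143.164 + 397.315 = 1540.479 L/min

1540.479 L/min


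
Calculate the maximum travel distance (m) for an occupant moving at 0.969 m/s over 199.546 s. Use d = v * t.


d = 0.969 * 199.546 = 193.36 m

193.36 m


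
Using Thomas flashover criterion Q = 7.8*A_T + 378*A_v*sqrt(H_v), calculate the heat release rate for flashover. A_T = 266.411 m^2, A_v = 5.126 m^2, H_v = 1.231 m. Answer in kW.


7.8*A_T = 2078.0
sqrt(H_v) = 1.1095
378*A_v*sqrt(H_v) = 2149.8
Q = 2078.0 + 2149.8 = 4227.8 kW

4227.8 kW


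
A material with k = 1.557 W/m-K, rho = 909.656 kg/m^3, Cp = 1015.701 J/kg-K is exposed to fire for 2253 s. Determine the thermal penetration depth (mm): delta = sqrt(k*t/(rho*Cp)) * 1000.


alpha = 1.557 / (909.656 * 1015.701) = 1.6852e-06 m^2/s
alpha * t = 0.0037967
delta = sqrt(0.0037967) * 1000 = 61.617 mm

61.617 mm


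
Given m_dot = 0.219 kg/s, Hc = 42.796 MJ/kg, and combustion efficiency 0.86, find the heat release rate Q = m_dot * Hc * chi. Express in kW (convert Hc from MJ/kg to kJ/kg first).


Hc = 42.796 MJ/kg = 42.796 * 1000 kJ/kg = 42796 kJ/kg
Q = 0.219 kg/s * 42796 kJ/kg * 0.86 = 8060.2 kW

8060.2 kW


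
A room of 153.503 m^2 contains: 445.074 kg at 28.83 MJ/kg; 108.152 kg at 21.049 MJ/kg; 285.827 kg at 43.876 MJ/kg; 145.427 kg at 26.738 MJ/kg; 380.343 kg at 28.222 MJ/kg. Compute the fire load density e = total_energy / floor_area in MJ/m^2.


Total energy = 445.074*28.83 + 108.152*21.049 + 285.827*43.876 + 145.427*26.738 + 380.343*28.222
= 12831.48 + 2276.491 + 12540.95 + 3888.427 + 10734.04
= 42271.39 MJ
e = 42271.39 / 153.503 = 275.38 MJ/m^2

275.38 MJ/m^2


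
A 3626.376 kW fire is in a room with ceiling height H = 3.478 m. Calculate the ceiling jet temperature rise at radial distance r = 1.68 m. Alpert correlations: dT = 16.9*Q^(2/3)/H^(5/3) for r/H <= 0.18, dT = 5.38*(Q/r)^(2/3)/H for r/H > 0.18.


r/H = 1.68 / 3.478 = 0.48304
r/H > 0.18, so dT = 5.38*(Q/r)^(2/3)/H
Q/r = 2158.6
(Q/r)^(2/3) = 167.02
dT = 5.38 * 167.02 / 3.478 = 258.36 K

258.36 K


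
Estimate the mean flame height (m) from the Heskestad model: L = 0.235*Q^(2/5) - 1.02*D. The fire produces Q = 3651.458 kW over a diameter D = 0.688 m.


Q^(2/5) = 26.606
0.235 * Q^(2/5) = 6.2525
1.02 * D = 0.70176
L = 5.5507 m

5.5507 m
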